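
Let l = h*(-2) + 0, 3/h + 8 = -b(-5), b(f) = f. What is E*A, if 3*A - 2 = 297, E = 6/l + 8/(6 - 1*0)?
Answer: 3887/9 ≈ 431.89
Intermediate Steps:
h = -1 (h = 3/(-8 - 1*(-5)) = 3/(-8 + 5) = 3/(-3) = 3*(-⅓) = -1)
l = 2 (l = -1*(-2) + 0 = 2 + 0 = 2)
E = 13/3 (E = 6/2 + 8/(6 - 1*0) = 6*(½) + 8/(6 + 0) = 3 + 8/6 = 3 + 8*(⅙) = 3 + 4/3 = 13/3 ≈ 4.3333)
A = 299/3 (A = ⅔ + (⅓)*297 = ⅔ + 99 = 299/3 ≈ 99.667)
E*A = (13/3)*(299/3) = 3887/9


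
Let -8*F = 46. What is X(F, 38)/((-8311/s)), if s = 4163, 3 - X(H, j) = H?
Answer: -145705/33244 ≈ -4.3829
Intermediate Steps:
F = -23/4 (F = -⅛*46 = -23/4 ≈ -5.7500)
X(H, j) = 3 - H
X(F, 38)/((-8311/s)) = (3 - 1*(-23/4))/((-8311/4163)) = (3 + 23/4)/((-8311*1/4163)) = 35/(4*(-8311/4163)) = (35/4)*(-4163/8311) = -145705/33244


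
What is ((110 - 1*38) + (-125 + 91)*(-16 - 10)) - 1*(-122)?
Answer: 1078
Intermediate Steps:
((110 - 1*38) + (-125 + 91)*(-16 - 10)) - 1*(-122) = ((110 - 38) - 34*(-26)) + 122 = (72 + 884) + 122 = 956 + 122 = 1078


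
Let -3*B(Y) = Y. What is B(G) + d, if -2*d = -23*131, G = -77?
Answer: 9193/6 ≈ 1532.2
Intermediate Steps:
B(Y) = -Y/3
d = 3013/2 (d = -(-23)*131/2 = -½*(-3013) = 3013/2 ≈ 1506.5)
B(G) + d = -⅓*(-77) + 3013/2 = 77/3 + 3013/2 = 9193/6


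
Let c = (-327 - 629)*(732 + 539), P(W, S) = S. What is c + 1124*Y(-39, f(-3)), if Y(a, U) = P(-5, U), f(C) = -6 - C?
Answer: -1218448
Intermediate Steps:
c = -1215076 (c = -956*1271 = -1215076)
Y(a, U) = U
c + 1124*Y(-39, f(-3)) = -1215076 + 1124*(-6 - 1*(-3)) = -1215076 + 1124*(-6 + 3) = -1215076 + 1124*(-3) = -1215076 - 3372 = -1218448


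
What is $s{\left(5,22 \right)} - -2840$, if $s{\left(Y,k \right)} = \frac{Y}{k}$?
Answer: $\frac{62485}{22} \approx 2840.2$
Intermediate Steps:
$s{\left(5,22 \right)} - -2840 = \frac{5}{22} - -2840 = 5 \cdot \frac{1}{22} + 2840 = \frac{5}{22} + 2840 = \frac{62485}{22}$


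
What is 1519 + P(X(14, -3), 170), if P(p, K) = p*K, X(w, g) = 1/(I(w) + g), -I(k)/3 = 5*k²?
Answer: 4470247/2943 ≈ 1518.9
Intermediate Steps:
I(k) = -15*k²
X(w, g) = 1/(g - 15*w²) (X(w, g) = 1/(-15*w² + g) = 1/(g - 15*w²))
P(p, K) = K*p
1519 + P(X(14, -3), 170) = 1519 + 170/(-3 - 15*14²) = 1519 + 170/(-3 - 15*196) = 1519 + 170/(-3 - 2940) = 1519 + 170/(-2943) = 1519 + 170*(-1/2943) = 1519 - 170/2943 = 4470247/2943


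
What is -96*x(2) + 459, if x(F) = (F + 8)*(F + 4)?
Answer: -5301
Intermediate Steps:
x(F) = (4 + F)*(8 + F) (x(F) = (8 + F)*(4 + F) = (4 + F)*(8 + F))
-96*x(2) + 459 = -96*(32 + 2**2 + 12*2) + 459 = -96*(32 + 4 + 24) + 459 = -96*60 + 459 = -5760 + 459 = -5301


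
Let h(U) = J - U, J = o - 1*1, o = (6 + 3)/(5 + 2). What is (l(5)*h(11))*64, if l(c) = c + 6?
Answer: -52800/7 ≈ -7542.9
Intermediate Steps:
o = 9/7 ≈ 1.2857
l(c) = 6 + c
J = 2/7 (J = 9/7 - 1*1 = 9/7 - 1 = 2/7 ≈ 0.28571)
h(U) = 2/7 - U
(l(5)*h(11))*64 = ((6 + 5)*(2/7 - 1*11))*64 = (11*(2/7 - 11))*64 = (11*(-75/7))*64 = -825/7*64 = -52800/7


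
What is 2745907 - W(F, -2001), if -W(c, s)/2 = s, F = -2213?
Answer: 2741905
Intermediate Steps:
W(c, s) = -2*s
2745907 - W(F, -2001) = 2745907 - (-2)*(-2001) = 2745907 - 1*4002 = 2745907 - 4002 = 2741905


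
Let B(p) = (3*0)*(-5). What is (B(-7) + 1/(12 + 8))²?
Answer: 1/400 ≈ 0.0025000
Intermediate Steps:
B(p) = 0 (B(p) = 0*(-5) = 0)
(B(-7) + 1/(12 + 8))² = (0 + 1/(12 + 8))² = (0 + 1/20)² = (1/20)² = 1/400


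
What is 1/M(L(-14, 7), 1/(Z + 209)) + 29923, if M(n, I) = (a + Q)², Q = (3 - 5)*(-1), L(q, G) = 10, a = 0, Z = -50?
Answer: 119693/4 ≈ 29923.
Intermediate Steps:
Q = 2 (Q = -2*(-1) = 2)
M(n, I) = 4 (M(n, I) = (0 + 2)² = 2² = 4)
1/M(L(-14, 7), 1/(Z + 209)) + 29923 = 1/4 + 29923 = ¼ + 29923 = 119693/4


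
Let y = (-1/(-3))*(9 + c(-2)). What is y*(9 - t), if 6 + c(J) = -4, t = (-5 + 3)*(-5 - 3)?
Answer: 7/3 ≈ 2.3333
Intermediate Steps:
t = 16 (t = -2*(-8) = 16)
c(J) = -10 (c(J) = -6 - 4 = -10)
y = -⅓ (y = (-1/(-3))*(9 - 10) = -1*(-⅓)*(-1) = (⅓)*(-1) = -⅓ ≈ -0.33333)
y*(9 - t) = -(9 - 1*16)/3 = -(9 - 16)/3 = -⅓*(-7) = 7/3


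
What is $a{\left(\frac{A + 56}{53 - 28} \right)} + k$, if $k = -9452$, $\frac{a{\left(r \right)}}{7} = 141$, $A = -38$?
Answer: $-8465$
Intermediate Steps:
$a{\left(r \right)} = 987$ ($a{\left(r \right)} = 7 \cdot 141 = 987$)
$a{\left(\frac{A + 56}{53 - 28} \right)} + k = 987 - 9452 = -8465$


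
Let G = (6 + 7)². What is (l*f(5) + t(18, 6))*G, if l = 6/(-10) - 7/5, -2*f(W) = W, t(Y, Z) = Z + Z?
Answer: 2873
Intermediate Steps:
t(Y, Z) = 2*Z
f(W) = -W/2
l = -2 (l = 6*(-⅒) - 7*⅕ = -⅗ - 7/5 = -2)
G = 169 (G = 13² = 169)
(l*f(5) + t(18, 6))*G = (-(-1)*5 + 2*6)*169 = (-2*(-5/2) + 12)*169 = (5 + 12)*169 = 17*169 = 2873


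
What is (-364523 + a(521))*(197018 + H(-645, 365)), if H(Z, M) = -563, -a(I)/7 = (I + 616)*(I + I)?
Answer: -1700868295455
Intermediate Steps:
a(I) = -14*I*(616 + I) (a(I) = -7*(I + 616)*(I + I) = -7*(616 + I)*2*I = -14*I*(616 + I))
(-364523 + a(521))*(197018 + H(-645, 365)) = (-364523 - 14*521*(616 + 521))*(197018 - 563) = (-364523 - 14*521*1137)*196455 = (-364523 - 8293278)*196455 = -8657801*196455 = -1700868295455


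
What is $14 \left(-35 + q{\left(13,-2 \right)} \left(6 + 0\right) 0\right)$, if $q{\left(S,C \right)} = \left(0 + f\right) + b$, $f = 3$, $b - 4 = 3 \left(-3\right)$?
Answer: $-490$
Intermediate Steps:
$b = -5$ ($b = 4 + 3 \left(-3\right) = 4 - 9 = -5$)
$q{\left(S,C \right)} = -2$ ($q{\left(S,C \right)} = \left(0 + 3\right) - 5 = 3 - 5 = -2$)
$14 \left(-35 + q{\left(13,-2 \right)} \left(6 + 0\right) 0\right) = 14 \left(-35 - 2 \left(6 + 0\right) 0\right) = 14 \left(-35 - 2 \cdot 6 \cdot 0\right) = 14 \left(-35 - 0\right) = 14 \left(-35 + 0\right) = 14 \left(-35\right) = -490$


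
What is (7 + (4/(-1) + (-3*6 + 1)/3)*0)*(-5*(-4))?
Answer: 140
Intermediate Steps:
(7 + (4/(-1) + (-3*6 + 1)/3)*0)*(-5*(-4)) = (7 + (4*(-1) + (-18 + 1)*(1/3))*0)*20 = (7 + (-4 - 17*1/3)*0)*20 = (7 + (-4 - 17/3)*0)*20 = (7 - 29/3*0)*20 = (7 + 0)*20 = 7*20 = 140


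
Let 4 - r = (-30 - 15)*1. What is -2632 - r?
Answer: -2681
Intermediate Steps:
r = 49 (r = 4 - (-30 - 15) = 4 - (-45) = 4 - 1*(-45) = 4 + 45 = 49)
-2632 - r = -2632 - 1*49 = -2632 - 49 = -2681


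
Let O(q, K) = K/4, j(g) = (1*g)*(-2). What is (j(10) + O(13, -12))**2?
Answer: 529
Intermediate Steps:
j(g) = -2*g (j(g) = g*(-2) = -2*g)
O(q, K) = K/4 (O(q, K) = K*(1/4) = K/4)
(j(10) + O(13, -12))**2 = (-2*10 + (1/4)*(-12))**2 = (-20 - 3)**2 = (-23)**2 = 529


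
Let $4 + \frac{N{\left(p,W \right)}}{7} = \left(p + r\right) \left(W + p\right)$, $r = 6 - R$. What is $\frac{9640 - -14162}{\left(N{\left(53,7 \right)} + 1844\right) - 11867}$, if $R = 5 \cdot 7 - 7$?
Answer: $\frac{23802}{2969} \approx 8.0168$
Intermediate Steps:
$R = 28$ ($R = 35 - 7 = 28$)
$r = -22$ ($r = 6 - 28 = -22$)
$N{\left(p,W \right)} = -28 + 7 \left(-22 + p\right) \left(W + p\right)$ ($N{\left(p,W \right)} = -28 + 7 \left(p - 22\right) \left(W + p\right) = -28 + 7 \left(-22 + p\right) \left(W + p\right)$)
$\frac{9640 - -14162}{\left(N{\left(53,7 \right)} + 1844\right) - 11867} = \frac{9640 - -14162}{\left(\left(-28 - 1078 - 8162 + 7 \cdot 53^{2} + 7 \cdot 7 \cdot 53\right) + 1844\right) - 11867} = \frac{9640 + 14162}{\left(\left(-28 - 1078 - 8162 + 7 \cdot 2809 + 2597\right) + 1844\right) - 11867} = \frac{23802}{\left(\left(-28 - 1078 - 8162 + 19663 + 2597\right) + 1844\right) - 11867} = \frac{23802}{\left(12992 + 1844\right) - 11867} = \frac{23802}{14836 - 11867} = \frac{23802}{2969}$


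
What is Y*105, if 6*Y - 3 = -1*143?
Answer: -2450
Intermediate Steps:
Y = -70/3 (Y = ½ + (-1*143)/6 = ½ + (⅙)*(-143) = ½ - 143/6 = -70/3 ≈ -23.333)
Y*105 = -70/3*105 = -2450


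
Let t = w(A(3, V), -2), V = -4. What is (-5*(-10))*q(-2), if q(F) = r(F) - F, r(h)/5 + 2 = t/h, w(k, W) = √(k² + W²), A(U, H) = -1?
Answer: -400 - 125*√5 ≈ -679.51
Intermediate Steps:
w(k, W) = √(W² + k²)
t = √5 (t = √((-2)² + (-1)²) = √(4 + 1) = √5 ≈ 2.2361)
r(h) = -10 + 5*√5/h (r(h) = -10 + 5*(√5/h) = -10 + 5*√5/h)
q(F) = -10 - F + 5*√5/F (q(F) = (-10 + 5*√5/F) - F = -10 - F + 5*√5/F)
(-5*(-10))*q(-2) = (-5*(-10))*(-10 - 1*(-2) + 5*√5/(-2)) = 50*(-10 + 2 + 5*√5*(-½)) = 50*(-10 + 2 - 5*√5/2) = 50*(-8 - 5*√5/2) = -400 - 125*√5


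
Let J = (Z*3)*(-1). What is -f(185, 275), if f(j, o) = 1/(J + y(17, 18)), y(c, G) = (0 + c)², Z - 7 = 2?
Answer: -1/262 ≈ -0.0038168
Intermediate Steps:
Z = 9 (Z = 7 + 2 = 9)
y(c, G) = c²
J = -27 (J = (9*3)*(-1) = 27*(-1) = -27)
f(j, o) = 1/262 (f(j, o) = 1/(-27 + 17²) = 1/(-27 + 289) = 1/262)
-f(185, 275) = -1*1/262 = -1/262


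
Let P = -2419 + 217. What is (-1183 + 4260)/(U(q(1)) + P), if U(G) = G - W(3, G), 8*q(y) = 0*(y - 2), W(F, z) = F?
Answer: -3077/2205 ≈ -1.3955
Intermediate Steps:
q(y) = 0 (q(y) = (0*(y - 2))/8 = (0*(-2 + y))/8 = (⅛)*0 = 0)
P = -2202
U(G) = -3 + G (U(G) = G - 1*3 = G - 3 = -3 + G)
(-1183 + 4260)/(U(q(1)) + P) = (-1183 + 4260)/((-3 + 0) - 2202) = 3077/(-3 - 2202) = 3077/(-2205) = 3077*(-1/2205) = -3077/2205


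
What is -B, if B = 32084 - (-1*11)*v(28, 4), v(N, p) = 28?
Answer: -32392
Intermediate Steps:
B = 32392 (B = 32084 - (-1*11)*28 = 32084 - (-11)*28 = 32084 - 1*(-308) = 32084 + 308 = 32392)
-B = -1*32392 = -32392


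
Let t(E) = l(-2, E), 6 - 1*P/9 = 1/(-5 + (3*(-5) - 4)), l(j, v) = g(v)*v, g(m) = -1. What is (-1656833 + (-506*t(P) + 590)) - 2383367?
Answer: -16048385/4 ≈ -4.0121e+6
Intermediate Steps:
l(j, v) = -v
P = 435/8 (P = 54 - 9/(-5 + (3*(-5) - 4)) = 54 - 9/(-5 + (-15 - 4)) = 54 - 9/(-5 - 19) = 54 - 9/(-24) = 54 - 9*(-1/24) = 54 + 3/8 = 435/8 ≈ 54.375)
t(E) = -E
(-1656833 + (-506*t(P) + 590)) - 2383367 = (-1656833 + (-(-506)*435/8 + 590)) - 2383367 = (-1656833 + (-506*(-435/8) + 590)) - 2383367 = (-1656833 + (110055/4 + 590)) - 2383367 = (-1656833 + 112415/4) - 2383367 = -6514917/4 - 2383367 = -16048385/4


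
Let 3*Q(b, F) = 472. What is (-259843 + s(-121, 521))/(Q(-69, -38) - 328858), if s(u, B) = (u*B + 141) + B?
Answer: 483333/493051 ≈ 0.98029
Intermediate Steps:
Q(b, F) = 472/3 (Q(b, F) = (⅓)*472 = 472/3)
s(u, B) = 141 + B + B*u (s(u, B) = (B*u + 141) + B = (141 + B*u) + B = 141 + B + B*u)
(-259843 + s(-121, 521))/(Q(-69, -38) - 328858) = (-259843 + (141 + 521 + 521*(-121)))/(472/3 - 328858) = (-259843 + (141 + 521 - 63041))/(-986102/3) = (-259843 - 62379)*(-3/986102) = -322222*(-3/986102) = 483333/493051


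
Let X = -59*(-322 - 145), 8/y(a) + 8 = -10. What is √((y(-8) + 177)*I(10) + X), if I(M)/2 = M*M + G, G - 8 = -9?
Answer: √62511 ≈ 250.02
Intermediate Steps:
G = -1 (G = 8 - 9 = -1)
y(a) = -4/9 (y(a) = 8/(-8 - 10) = 8/(-18) = 8*(-1/18) = -4/9)
I(M) = -2 + 2*M² (I(M) = 2*(M*M - 1) = 2*(M² - 1) = 2*(-1 + M²) = -2 + 2*M²)
X = 27553 (X = -59*(-467) = 27553)
√((y(-8) + 177)*I(10) + X) = √((-4/9 + 177)*(-2 + 2*10²) + 27553) = √(1589*(-2 + 2*100)/9 + 27553) = √(1589*(-2 + 200)/9 + 27553) = √((1589/9)*198 + 27553) = √(34958 + 27553) = √62511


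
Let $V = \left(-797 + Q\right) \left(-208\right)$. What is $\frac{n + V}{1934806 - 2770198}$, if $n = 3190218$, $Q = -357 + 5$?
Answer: $- \frac{571535}{139232} \approx -4.1049$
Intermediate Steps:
$Q = -352$
$V = 238992$ ($V = \left(-797 - 352\right) \left(-208\right) = \left(-1149\right) \left(-208\right) = 238992$)
$\frac{n + V}{1934806 - 2770198} = \frac{3190218 + 238992}{1934806 - 2770198} = \frac{3429210}{-835392} = 3429210 \left(- \frac{1}{835392}\right) = - \frac{571535}{139232}$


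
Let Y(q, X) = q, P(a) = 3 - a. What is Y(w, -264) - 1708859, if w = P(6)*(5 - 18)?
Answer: -1708820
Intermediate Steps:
w = 39 (w = (3 - 1*6)*(5 - 18) = (3 - 6)*(-13) = -3*(-13) = 39)
Y(w, -264) - 1708859 = 39 - 1708859 = -1708820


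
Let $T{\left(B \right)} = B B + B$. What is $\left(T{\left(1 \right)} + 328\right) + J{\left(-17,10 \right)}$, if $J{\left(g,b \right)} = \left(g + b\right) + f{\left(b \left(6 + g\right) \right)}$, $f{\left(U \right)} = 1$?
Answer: $324$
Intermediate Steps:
$T{\left(B \right)} = B + B^{2}$ ($T{\left(B \right)} = B^{2} + B = B + B^{2}$)
$J{\left(g,b \right)} = 1 + b + g$ ($J{\left(g,b \right)} = \left(g + b\right) + 1 = \left(b + g\right) + 1 = 1 + b + g$)
$\left(T{\left(1 \right)} + 328\right) + J{\left(-17,10 \right)} = \left(1 \left(1 + 1\right) + 328\right) + \left(1 + 10 - 17\right) = \left(1 \cdot 2 + 328\right) - 6 = \left(2 + 328\right) - 6 = 330 - 6 = 324$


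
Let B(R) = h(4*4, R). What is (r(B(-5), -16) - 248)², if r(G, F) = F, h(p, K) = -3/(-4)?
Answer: 69696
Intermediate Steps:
h(p, K) = ¾ (h(p, K) = -3*(-¼) = ¾)
B(R) = ¾
(r(B(-5), -16) - 248)² = (-16 - 248)² = (-264)² = 69696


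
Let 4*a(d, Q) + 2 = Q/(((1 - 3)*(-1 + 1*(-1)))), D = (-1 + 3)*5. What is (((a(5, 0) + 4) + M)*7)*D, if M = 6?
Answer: 665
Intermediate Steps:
D = 10 (D = 2*5 = 10)
a(d, Q) = -½ + Q/16 (a(d, Q) = -½ + (Q/(((1 - 3)*(-1 + 1*(-1)))))/4 = -½ + (Q/((-2*(-1 - 1))))/4 = -½ + (Q/((-2*(-2))))/4 = -½ + (Q/4)/4 = -½ + Q/16)
(((a(5, 0) + 4) + M)*7)*D = ((((-½ + (1/16)*0) + 4) + 6)*7)*10 = ((((-½ + 0) + 4) + 6)*7)*10 = (((-½ + 4) + 6)*7)*10 = ((7/2 + 6)*7)*10 = ((19/2)*7)*10 = (133/2)*10 = 665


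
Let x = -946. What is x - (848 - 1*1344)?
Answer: -450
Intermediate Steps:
x - (848 - 1*1344) = -946 - (848 - 1*1344) = -946 - (848 - 1344) = -946 - 1*(-496) = -946 + 496 = -450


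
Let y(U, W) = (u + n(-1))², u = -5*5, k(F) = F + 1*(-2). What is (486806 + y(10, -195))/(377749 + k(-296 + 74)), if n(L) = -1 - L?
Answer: 487431/377525 ≈ 1.2911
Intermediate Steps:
k(F) = -2 + F (k(F) = F - 2 = -2 + F)
u = -25
y(U, W) = 625 (y(U, W) = (-25 + (-1 - 1*(-1)))² = (-25 + (-1 + 1))² = (-25 + 0)² = (-25)² = 625)
(486806 + y(10, -195))/(377749 + k(-296 + 74)) = (486806 + 625)/(377749 + (-2 + (-296 + 74))) = 487431/(377749 + (-2 - 222)) = 487431/(377749 - 224) = 487431/377525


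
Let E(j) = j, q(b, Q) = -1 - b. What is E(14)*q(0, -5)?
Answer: -14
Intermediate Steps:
E(14)*q(0, -5) = 14*(-1 - 1*0) = 14*(-1 + 0) = 14*(-1) = -14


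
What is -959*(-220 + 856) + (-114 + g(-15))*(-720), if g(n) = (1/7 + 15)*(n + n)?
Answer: -1405308/7 ≈ -2.0076e+5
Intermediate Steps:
g(n) = 212*n/7 (g(n) = (1/7 + 15)*(2*n) = 106*(2*n)/7 = 212*n/7)
-959*(-220 + 856) + (-114 + g(-15))*(-720) = -959*(-220 + 856) + (-114 + (212/7)*(-15))*(-720) = -959*636 + (-114 - 3180/7)*(-720) = -609924 - 3978/7*(-720) = -609924 + 2864160/7 = -1405308/7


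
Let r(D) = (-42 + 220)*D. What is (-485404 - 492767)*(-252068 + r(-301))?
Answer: 298974053466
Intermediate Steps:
r(D) = 178*D
(-485404 - 492767)*(-252068 + r(-301)) = (-485404 - 492767)*(-252068 + 178*(-301)) = -978171*(-252068 - 53578) = -978171*(-305646) = 298974053466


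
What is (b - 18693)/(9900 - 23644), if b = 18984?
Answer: -291/13744 ≈ -0.021173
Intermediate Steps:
(b - 18693)/(9900 - 23644) = (18984 - 18693)/(9900 - 23644) = 291/(-13744) = 291*(-1/13744) = -291/13744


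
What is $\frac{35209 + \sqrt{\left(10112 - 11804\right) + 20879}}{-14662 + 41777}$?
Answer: $\frac{35209}{27115} + \frac{\sqrt{19187}}{27115} \approx 1.3036$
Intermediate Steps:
$\frac{35209 + \sqrt{\left(10112 - 11804\right) + 20879}}{-14662 + 41777} = \frac{35209 + \sqrt{\left(10112 - 11804\right) + 20879}}{27115} = \left(35209 + \sqrt{-1692 + 20879}\right) \frac{1}{27115} = \left(35209 + \sqrt{19187}\right) \frac{1}{27115} = \frac{35209}{27115} + \frac{\sqrt{19187}}{27115}$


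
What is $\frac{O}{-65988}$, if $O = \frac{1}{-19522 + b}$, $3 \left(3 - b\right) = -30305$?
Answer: $\frac{1}{621430992} \approx 1.6092 \cdot 10^{-9}$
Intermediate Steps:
$b = \frac{30314}{3}$ ($b = 3 - - \frac{30305}{3} = 3 + \frac{30305}{3} = \frac{30314}{3} \approx 10105.0$)
$O = - \frac{3}{28252}$ ($O = \frac{1}{-19522 + \frac{30314}{3}} = \frac{1}{- \frac{28252}{3}} = - \frac{3}{28252} \approx -0.00010619$)
$\frac{O}{-65988} = - \frac{3}{28252 \left(-65988\right)} = \left(- \frac{3}{28252}\right) \left(- \frac{1}{65988}\right) = \frac{1}{621430992}$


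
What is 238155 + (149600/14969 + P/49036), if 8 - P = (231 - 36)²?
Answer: 174817272183147/734019884 ≈ 2.3816e+5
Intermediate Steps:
P = -38017 (P = 8 - (231 - 36)² = 8 - 1*195² = 8 - 1*38025 = 8 - 38025 = -38017)
238155 + (149600/14969 + P/49036) = 238155 + (149600/14969 - 38017/49036) = 238155 + 6766709127/734019884 = 174817272183147/734019884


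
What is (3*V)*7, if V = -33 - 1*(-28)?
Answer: -105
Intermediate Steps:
V = -5 (V = -33 + 28 = -5)
(3*V)*7 = (3*(-5))*7 = -15*7 = -105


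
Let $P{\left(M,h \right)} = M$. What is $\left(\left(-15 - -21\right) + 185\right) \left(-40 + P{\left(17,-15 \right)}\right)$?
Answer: $-4393$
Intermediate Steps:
$\left(\left(-15 - -21\right) + 185\right) \left(-40 + P{\left(17,-15 \right)}\right) = \left(\left(-15 - -21\right) + 185\right) \left(-40 + 17\right) = \left(\left(-15 + 21\right) + 185\right) \left(-23\right) = \left(6 + 185\right) \left(-23\right) = 191 \left(-23\right) = -4393$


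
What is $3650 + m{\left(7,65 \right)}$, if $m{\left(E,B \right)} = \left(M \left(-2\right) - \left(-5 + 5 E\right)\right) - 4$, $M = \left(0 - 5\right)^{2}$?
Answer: $3566$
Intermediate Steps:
$M = 25$ ($M = \left(-5\right)^{2} = 25$)
$m{\left(E,B \right)} = -49 - 5 E$ ($m{\left(E,B \right)} = \left(25 \left(-2\right) - \left(-5 + 5 E\right)\right) - 4 = \left(-50 - \left(-5 + 5 E\right)\right) - 4 = \left(-45 - 5 E\right) - 4 = -49 - 5 E$)
$3650 + m{\left(7,65 \right)} = 3650 - 84 = 3566$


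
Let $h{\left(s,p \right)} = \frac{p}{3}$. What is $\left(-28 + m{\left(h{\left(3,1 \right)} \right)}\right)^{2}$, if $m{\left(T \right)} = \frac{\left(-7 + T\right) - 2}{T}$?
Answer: $2916$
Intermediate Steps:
$h{\left(s,p \right)} = \frac{p}{3}$ ($h{\left(s,p \right)} = p \frac{1}{3} = \frac{p}{3}$)
$m{\left(T \right)} = \frac{-9 + T}{T}$
$\left(-28 + m{\left(h{\left(3,1 \right)} \right)}\right)^{2} = \left(-28 + \frac{-9 + \frac{1}{3} \cdot 1}{\frac{1}{3} \cdot 1}\right)^{2} = \left(-28 + \frac{1}{\frac{1}{3}} \left(-9 + \frac{1}{3}\right)\right)^{2} = \left(-28 + 3 \left(- \frac{26}{3}\right)\right)^{2} = \left(-28 - 26\right)^{2} = \left(-54\right)^{2} = 2916$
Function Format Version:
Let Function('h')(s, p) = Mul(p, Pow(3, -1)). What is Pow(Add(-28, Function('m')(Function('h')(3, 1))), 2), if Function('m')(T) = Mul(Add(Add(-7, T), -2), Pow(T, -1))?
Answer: 2916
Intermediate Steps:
Function('h')(s, p) = Mul(Rational(1, 3), p) (Function('h')(s, p) = Mul(p, Rational(1, 3)) = Mul(Rational(1, 3), p))
Function('m')(T) = Mul(Pow(T, -1), Add(-9, T)) (Function('m')(T) = Mul(Add(-9, T), Pow(T, -1)) = Mul(Pow(T, -1), Add(-9, T)))
Pow(Add(-28, Function('m')(Function('h')(3, 1))), 2) = Pow(Add(-28, Mul(Pow(Mul(Rational(1, 3), 1), -1), Add(-9, Mul(Rational(1, 3), 1)))), 2) = Pow(Add(-28, Mul(Pow(Rational(1, 3), -1), Add(-9, Rational(1, 3)))), 2) = Pow(Add(-28, Mul(3, Rational(-26, 3))), 2) = Pow(Add(-28, -26), 2) = Pow(-54, 2) = 2916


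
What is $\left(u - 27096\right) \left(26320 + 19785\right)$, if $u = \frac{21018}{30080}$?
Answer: $- \frac{3757680425151}{3008} \approx -1.2492 \cdot 10^{9}$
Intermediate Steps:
$u = \frac{10509}{15040}$ ($u = 21018 \cdot \frac{1}{30080} = \frac{10509}{15040} \approx 0.69874$)
$\left(u - 27096\right) \left(26320 + 19785\right) = \left(\frac{10509}{15040} - 27096\right) \left(26320 + 19785\right) = \left(- \frac{407513331}{15040}\right) 46105 = - \frac{3757680425151}{3008}$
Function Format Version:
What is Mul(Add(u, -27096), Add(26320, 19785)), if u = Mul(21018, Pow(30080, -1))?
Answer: Rational(-3757680425151, 3008) ≈ -1.2492e+9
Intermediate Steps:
u = Rational(10509, 15040) (u = Mul(21018, Rational(1, 30080)) = Rational(10509, 15040) ≈ 0.69874)
Mul(Add(u, -27096), Add(26320, 19785)) = Mul(Add(Rational(10509, 15040), -27096), Add(26320, 19785)) = Mul(Rational(-407513331, 15040), 46105) = Rational(-3757680425151, 3008)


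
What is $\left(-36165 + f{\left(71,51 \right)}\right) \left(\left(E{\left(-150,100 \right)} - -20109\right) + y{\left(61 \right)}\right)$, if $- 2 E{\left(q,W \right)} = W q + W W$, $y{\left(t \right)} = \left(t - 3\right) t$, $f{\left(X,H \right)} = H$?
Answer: $-944272758$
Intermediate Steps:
$y{\left(t \right)} = t \left(-3 + t\right)$ ($y{\left(t \right)} = \left(-3 + t\right) t = t \left(-3 + t\right)$)
$E{\left(q,W \right)} = - \frac{W^{2}}{2} - \frac{W q}{2}$ ($E{\left(q,W \right)} = - \frac{W q + W W}{2} = - \frac{W q + W^{2}}{2} = - \frac{W^{2} + W q}{2} = - \frac{W^{2}}{2} - \frac{W q}{2}$)
$\left(-36165 + f{\left(71,51 \right)}\right) \left(\left(E{\left(-150,100 \right)} - -20109\right) + y{\left(61 \right)}\right) = \left(-36165 + 51\right) \left(\left(\left(- \frac{1}{2}\right) 100 \left(100 - 150\right) - -20109\right) + 61 \left(-3 + 61\right)\right) = - 36114 \left(\left(\left(- \frac{1}{2}\right) 100 \left(-50\right) + 20109\right) + 61 \cdot 58\right) = - 36114 \left(\left(2500 + 20109\right) + 3538\right) = - 36114 \left(22609 + 3538\right) = \left(-36114\right) 26147 = -944272758$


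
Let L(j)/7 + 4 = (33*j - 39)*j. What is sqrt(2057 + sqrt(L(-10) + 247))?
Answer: sqrt(2057 + sqrt(26049)) ≈ 47.100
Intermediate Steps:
L(j) = -28 + 7*j*(-39 + 33*j) (L(j) = -28 + 7*((33*j - 39)*j) = -28 + 7*((-39 + 33*j)*j) = -28 + 7*(j*(-39 + 33*j)) = -28 + 7*j*(-39 + 33*j))
sqrt(2057 + sqrt(L(-10) + 247)) = sqrt(2057 + sqrt((-28 - 273*(-10) + 231*(-10)**2) + 247)) = sqrt(2057 + sqrt((-28 + 2730 + 231*100) + 247)) = sqrt(2057 + sqrt((-28 + 2730 + 23100) + 247)) = sqrt(2057 + sqrt(25802 + 247)) = sqrt(2057 + sqrt(26049))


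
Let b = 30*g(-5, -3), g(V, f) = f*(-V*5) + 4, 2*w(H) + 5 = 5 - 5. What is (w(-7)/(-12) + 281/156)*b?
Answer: -222585/52 ≈ -4280.5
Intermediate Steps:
w(H) = -5/2 (w(H) = -5/2 + (5 - 5)/2 = -5/2 + (1/2)*0 = -5/2 + 0 = -5/2)
g(V, f) = 4 - 5*V*f (g(V, f) = f*(-5*V) + 4 = -5*V*f + 4 = 4 - 5*V*f)
b = -2130 (b = 30*(4 - 5*(-5)*(-3)) = 30*(4 - 75) = 30*(-71) = -2130)
(w(-7)/(-12) + 281/156)*b = (-5/2/(-12) + 281/156)*(-2130) = (-5/2*(-1/12) + 281*(1/156))*(-2130) = (5/24 + 281/156)*(-2130) = (209/104)*(-2130) = -222585/52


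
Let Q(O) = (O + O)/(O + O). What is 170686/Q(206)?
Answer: 170686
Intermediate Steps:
Q(O) = 1 (Q(O) = (2*O)/((2*O)) = (2*O)*(1/(2*O)) = 1)
170686/Q(206) = 170686/1 = 170686*1 = 170686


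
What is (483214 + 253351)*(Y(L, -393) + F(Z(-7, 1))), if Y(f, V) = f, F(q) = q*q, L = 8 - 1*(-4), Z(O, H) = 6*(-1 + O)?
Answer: 1705884540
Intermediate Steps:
Z(O, H) = -6 + 6*O
L = 12 (L = 8 + 4 = 12)
F(q) = q²
(483214 + 253351)*(Y(L, -393) + F(Z(-7, 1))) = (483214 + 253351)*(12 + (-6 + 6*(-7))²) = 736565*(12 + (-6 - 42)²) = 736565*(12 + (-48)²) = 736565*(12 + 2304) = 736565*2316 = 1705884540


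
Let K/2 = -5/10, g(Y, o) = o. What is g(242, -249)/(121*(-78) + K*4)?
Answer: 249/9442 ≈ 0.026372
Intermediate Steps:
K = -1 (K = 2*(-5/10) = 2*(-5*⅒) = 2*(-½) = -1)
g(242, -249)/(121*(-78) + K*4) = -249/(121*(-78) - 1*4) = -249/(-9438 - 4) = -249/(-9442) = -249*(-1/9442) = 249/9442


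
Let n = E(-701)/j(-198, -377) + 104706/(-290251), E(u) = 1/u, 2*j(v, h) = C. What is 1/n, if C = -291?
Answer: -59208591741/21358501144 ≈ -2.7721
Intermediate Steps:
j(v, h) = -291/2 (j(v, h) = (½)*(-291) = -291/2)
n = -21358501144/59208591741 (n = 1/((-701)*(-291/2)) + 104706/(-290251) = -1/701*(-2/291) + 104706*(-1/290251) = 2/203991 - 104706/290251 = -21358501144/59208591741 ≈ -0.36073)
1/n = 1/(-21358501144/59208591741) = -59208591741/21358501144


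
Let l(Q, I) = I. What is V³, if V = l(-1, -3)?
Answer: -27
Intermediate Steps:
V = -3
V³ = (-3)³ = -27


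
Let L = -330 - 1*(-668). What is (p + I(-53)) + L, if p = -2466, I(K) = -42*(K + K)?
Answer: 2324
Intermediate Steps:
I(K) = -84*K
L = 338 (L = -330 + 668 = 338)
(p + I(-53)) + L = (-2466 - 84*(-53)) + 338 = (-2466 + 4452) + 338 = 1986 + 338 = 2324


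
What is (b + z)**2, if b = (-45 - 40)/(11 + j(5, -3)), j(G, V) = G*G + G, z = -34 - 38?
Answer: 9223369/1681 ≈ 5486.8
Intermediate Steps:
z = -72
j(G, V) = G + G**2 (j(G, V) = G**2 + G = G + G**2)
b = -85/41 (b = (-45 - 40)/(11 + 5*(1 + 5)) = -85/(11 + 5*6) = -85/(11 + 30) = -85/41 ≈ -2.0732)
(b + z)**2 = (-85/41 - 72)**2 = (-3037/41)**2 = 9223369/1681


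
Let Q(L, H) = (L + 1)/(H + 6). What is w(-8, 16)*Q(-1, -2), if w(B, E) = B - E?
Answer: 0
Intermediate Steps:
Q(L, H) = (1 + L)/(6 + H)
w(-8, 16)*Q(-1, -2) = (-8 - 1*16)*((1 - 1)/(6 - 2)) = (-8 - 16)*(0/4) = -6*0 = -24*0 = 0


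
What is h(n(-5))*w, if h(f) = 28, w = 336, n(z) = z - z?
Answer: 9408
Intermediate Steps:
n(z) = 0
h(n(-5))*w = 28*336 = 9408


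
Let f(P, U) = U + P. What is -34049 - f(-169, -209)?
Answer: -33671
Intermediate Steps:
f(P, U) = P + U
-34049 - f(-169, -209) = -34049 - (-169 - 209) = -34049 - 1*(-378) = -34049 + 378 = -33671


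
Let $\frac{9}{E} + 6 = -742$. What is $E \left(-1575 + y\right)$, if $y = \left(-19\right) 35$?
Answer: $\frac{5040}{187} \approx 26.952$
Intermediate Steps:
$y = -665$
$E = - \frac{9}{748}$ ($E = \frac{9}{-6 - 742} = \frac{9}{-748} = 9 \left(- \frac{1}{748}\right) = - \frac{9}{748} \approx -0.012032$)
$E \left(-1575 + y\right) = - \frac{9 \left(-1575 - 665\right)}{748} = \left(- \frac{9}{748}\right) \left(-2240\right) = \frac{5040}{187}$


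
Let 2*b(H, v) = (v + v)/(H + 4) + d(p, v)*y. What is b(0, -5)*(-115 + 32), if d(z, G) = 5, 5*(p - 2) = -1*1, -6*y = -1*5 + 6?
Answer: 415/3 ≈ 138.33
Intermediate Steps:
y = -⅙ (y = -(-1*5 + 6)/6 = -(-5 + 6)/6 = -⅙*1 = -⅙ ≈ -0.16667)
p = 9/5 (p = 2 + (-1*1)/5 = 2 + (⅕)*(-1) = 2 - ⅕ = 9/5 ≈ 1.8000)
b(H, v) = -5/12 + v/(4 + H) (b(H, v) = ((v + v)/(H + 4) + 5*(-⅙))/2 = ((2*v)/(4 + H) - ⅚)/2 = (2*v/(4 + H) - ⅚)/2 = (-⅚ + 2*v/(4 + H))/2 = -5/12 + v/(4 + H))
b(0, -5)*(-115 + 32) = ((-20 - 5*0 + 12*(-5))/(12*(4 + 0)))*(-115 + 32) = ((1/12)*(-20 + 0 - 60)/4)*(-83) = ((1/12)*(¼)*(-80))*(-83) = -5/3*(-83) = 415/3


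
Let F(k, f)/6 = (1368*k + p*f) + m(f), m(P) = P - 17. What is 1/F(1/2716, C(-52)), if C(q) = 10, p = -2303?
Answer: -679/93850686 ≈ -7.2349e-6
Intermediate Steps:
m(P) = -17 + P
F(k, f) = -102 - 13812*f + 8208*k (F(k, f) = 6*((1368*k - 2303*f) + (-17 + f)) = 6*((-2303*f + 1368*k) + (-17 + f)) = 6*(-17 - 2302*f + 1368*k) = -102 - 13812*f + 8208*k)
1/F(1/2716, C(-52)) = 1/(-102 - 13812*10 + 8208/2716) = 1/(-102 - 138120 + 8208*(1/2716)) = 1/(-102 - 138120 + 2052/679) = 1/(-93850686/679) = -679/93850686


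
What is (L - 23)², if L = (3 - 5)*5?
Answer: 1089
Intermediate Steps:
L = -10 (L = -2*5 = -10)
(L - 23)² = (-10 - 23)² = (-33)² = 1089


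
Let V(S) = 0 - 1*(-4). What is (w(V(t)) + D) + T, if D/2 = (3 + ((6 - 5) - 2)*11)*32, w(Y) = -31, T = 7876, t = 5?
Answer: 7333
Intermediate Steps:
V(S) = 4 (V(S) = 0 + 4 = 4)
D = -512 (D = 2*((3 + ((6 - 5) - 2)*11)*32) = 2*((3 + (1 - 2)*11)*32) = 2*((3 - 1*11)*32) = 2*((3 - 11)*32) = 2*(-8*32) = 2*(-256) = -512)
(w(V(t)) + D) + T = (-31 - 512) + 7876 = -543 + 7876 = 7333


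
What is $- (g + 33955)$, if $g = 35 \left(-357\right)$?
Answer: $-21460$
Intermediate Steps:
$g = -12495$
$- (g + 33955) = - (-12495 + 33955) = \left(-1\right) 21460 = -21460$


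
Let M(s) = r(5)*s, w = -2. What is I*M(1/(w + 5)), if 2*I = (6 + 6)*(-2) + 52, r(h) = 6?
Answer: 28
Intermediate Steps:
I = 14 (I = ((6 + 6)*(-2) + 52)/2 = (12*(-2) + 52)/2 = (-24 + 52)/2 = (1/2)*28 = 14)
M(s) = 6*s
I*M(1/(w + 5)) = 14*(6/(-2 + 5)) = 14*(6/3) = 14*(6*(1/3)) = 14*2 = 28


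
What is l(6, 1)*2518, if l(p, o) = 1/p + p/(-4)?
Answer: -10072/3 ≈ -3357.3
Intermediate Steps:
l(p, o) = 1/p - p/4 (l(p, o) = 1/p + p*(-¼) = 1/p - p/4)
l(6, 1)*2518 = (1/6 - ¼*6)*2518 = (⅙ - 3/2)*2518 = -4/3*2518 = -10072/3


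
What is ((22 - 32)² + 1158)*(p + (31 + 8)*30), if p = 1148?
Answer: 2916044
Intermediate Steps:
((22 - 32)² + 1158)*(p + (31 + 8)*30) = ((22 - 32)² + 1158)*(1148 + (31 + 8)*30) = ((-10)² + 1158)*(1148 + 39*30) = (100 + 1158)*(1148 + 1170) = 1258*2318 = 2916044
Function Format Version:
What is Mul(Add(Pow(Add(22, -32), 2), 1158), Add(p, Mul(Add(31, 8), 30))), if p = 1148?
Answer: 2916044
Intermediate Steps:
Mul(Add(Pow(Add(22, -32), 2), 1158), Add(p, Mul(Add(31, 8), 30))) = Mul(Add(Pow(Add(22, -32), 2), 1158), Add(1148, Mul(Add(31, 8), 30))) = Mul(Add(Pow(-10, 2), 1158), Add(1148, Mul(39, 30))) = Mul(Add(100, 1158), Add(1148, 1170)) = Mul(1258, 2318) = 2916044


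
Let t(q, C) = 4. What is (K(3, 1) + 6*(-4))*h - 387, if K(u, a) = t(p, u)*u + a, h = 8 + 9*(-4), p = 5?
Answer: -79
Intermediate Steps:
h = -28 (h = 8 - 36 = -28)
K(u, a) = a + 4*u (K(u, a) = 4*u + a = a + 4*u)
(K(3, 1) + 6*(-4))*h - 387 = ((1 + 4*3) + 6*(-4))*(-28) - 387 = ((1 + 12) - 24)*(-28) - 387 = (13 - 24)*(-28) - 387 = -11*(-28) - 387 = 308 - 387 = -79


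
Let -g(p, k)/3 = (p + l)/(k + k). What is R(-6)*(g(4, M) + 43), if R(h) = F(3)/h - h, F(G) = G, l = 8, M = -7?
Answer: 3509/14 ≈ 250.64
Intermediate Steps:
R(h) = -h + 3/h (R(h) = 3/h - h = -h + 3/h)
g(p, k) = -3*(8 + p)/(2*k) (g(p, k) = -3*(p + 8)/(k + k) = -3*(8 + p)/(2*k))
R(-6)*(g(4, M) + 43) = (-1*(-6) + 3/(-6))*((3/2)*(-8 - 1*4)/(-7) + 43) = (6 + 3*(-⅙))*((3/2)*(-⅐)*(-8 - 4) + 43) = (6 - ½)*((3/2)*(-⅐)*(-12) + 43) = 11*(18/7 + 43)/2 = (11/2)*(319/7) = 3509/14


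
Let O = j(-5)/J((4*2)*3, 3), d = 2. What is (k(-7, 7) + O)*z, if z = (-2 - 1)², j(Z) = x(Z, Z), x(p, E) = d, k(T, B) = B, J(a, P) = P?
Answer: 69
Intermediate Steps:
x(p, E) = 2
j(Z) = 2
z = 9 (z = (-3)² = 9)
O = ⅔ (O = 2/3 = 2*(⅓) = ⅔ ≈ 0.66667)
(k(-7, 7) + O)*z = (7 + ⅔)*9 = (23/3)*9 = 69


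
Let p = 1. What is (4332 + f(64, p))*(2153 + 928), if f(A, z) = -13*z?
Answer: 13306839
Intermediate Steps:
(4332 + f(64, p))*(2153 + 928) = (4332 - 13*1)*(2153 + 928) = (4332 - 13)*3081 = 4319*3081 = 13306839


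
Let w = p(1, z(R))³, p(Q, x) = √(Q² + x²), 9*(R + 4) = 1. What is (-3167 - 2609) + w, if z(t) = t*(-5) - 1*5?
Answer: -5776 + 16981*√16981/729 ≈ -2740.6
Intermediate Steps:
R = -35/9 (R = -4 + (⅑)*1 = -4 + ⅑ = -35/9 ≈ -3.8889)
z(t) = -5 - 5*t (z(t) = -5*t - 5 = -5 - 5*t)
w = 16981*√16981/729 (w = (√(1² + (-5 - 5*(-35/9))²))³ = (√(1 + (-5 + 175/9)²))³ = (√(1 + (130/9)²))³ = (√(1 + 16900/81))³ = (√(16981/81))³ = (√16981/9)³ = 16981*√16981/729 ≈ 3035.4)
(-3167 - 2609) + w = (-3167 - 2609) + 16981*√16981/729 = -5776 + 16981*√16981/729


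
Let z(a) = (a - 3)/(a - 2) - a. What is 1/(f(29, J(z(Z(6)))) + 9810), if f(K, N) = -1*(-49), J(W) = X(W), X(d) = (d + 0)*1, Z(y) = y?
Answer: 1/9859 ≈ 0.00010143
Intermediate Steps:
X(d) = d (X(d) = d*1 = d)
z(a) = -a + (-3 + a)/(-2 + a) (z(a) = (-3 + a)/(-2 + a) - a = -a + (-3 + a)/(-2 + a))
J(W) = W
f(K, N) = 49
1/(f(29, J(z(Z(6)))) + 9810) = 1/(49 + 9810) = 1/9859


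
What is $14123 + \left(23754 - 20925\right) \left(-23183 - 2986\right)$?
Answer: $-74017978$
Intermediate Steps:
$14123 + \left(23754 - 20925\right) \left(-23183 - 2986\right) = 14123 + 2829 \left(-26169\right) = 14123 - 74032101 = -74017978$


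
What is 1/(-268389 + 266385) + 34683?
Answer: 69504731/2004 ≈ 34683.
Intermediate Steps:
1/(-268389 + 266385) + 34683 = 1/(-2004) + 34683 = -1/2004 + 34683 = 69504731/2004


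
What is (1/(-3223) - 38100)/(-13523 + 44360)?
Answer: -122796301/99387651 ≈ -1.2355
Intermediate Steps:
(1/(-3223) - 38100)/(-13523 + 44360) = (-1/3223 - 38100)/30837 = -122796301/3223*1/30837 = -122796301/99387651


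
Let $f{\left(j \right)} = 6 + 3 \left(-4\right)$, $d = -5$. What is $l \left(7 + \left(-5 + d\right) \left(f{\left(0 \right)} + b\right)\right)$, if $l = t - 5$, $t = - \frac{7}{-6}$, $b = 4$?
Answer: $- \frac{207}{2} \approx -103.5$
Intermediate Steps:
$f{\left(j \right)} = -6$ ($f{\left(j \right)} = 6 - 12 = -6$)
$t = \frac{7}{6}$ ($t = \left(-7\right) \left(- \frac{1}{6}\right) = \frac{7}{6} \approx 1.1667$)
$l = - \frac{23}{6}$ ($l = \frac{7}{6} - 5 = - \frac{23}{6} \approx -3.8333$)
$l \left(7 + \left(-5 + d\right) \left(f{\left(0 \right)} + b\right)\right) = - \frac{23 \left(7 + \left(-5 - 5\right) \left(-6 + 4\right)\right)}{6} = - \frac{23 \left(7 - -20\right)}{6} = - \frac{23 \left(7 + 20\right)}{6} = \left(- \frac{23}{6}\right) 27 = - \frac{207}{2}$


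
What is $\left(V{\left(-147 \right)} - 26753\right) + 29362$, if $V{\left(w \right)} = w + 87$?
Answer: $2549$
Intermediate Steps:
$V{\left(w \right)} = 87 + w$
$\left(V{\left(-147 \right)} - 26753\right) + 29362 = \left(\left(87 - 147\right) - 26753\right) + 29362 = \left(-60 - 26753\right) + 29362 = -26813 + 29362 = 2549$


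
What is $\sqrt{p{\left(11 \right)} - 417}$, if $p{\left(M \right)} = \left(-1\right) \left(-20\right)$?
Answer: $i \sqrt{397} \approx 19.925 i$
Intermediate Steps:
$p{\left(M \right)} = 20$
$\sqrt{p{\left(11 \right)} - 417} = \sqrt{20 - 417} = \sqrt{-397} = i \sqrt{397}$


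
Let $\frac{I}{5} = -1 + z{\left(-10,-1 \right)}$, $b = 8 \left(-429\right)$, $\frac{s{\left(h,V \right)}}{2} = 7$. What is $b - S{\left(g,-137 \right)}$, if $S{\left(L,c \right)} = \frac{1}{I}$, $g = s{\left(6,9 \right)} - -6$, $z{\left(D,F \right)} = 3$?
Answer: $- \frac{34321}{10} \approx -3432.1$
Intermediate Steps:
$s{\left(h,V \right)} = 14$ ($s{\left(h,V \right)} = 2 \cdot 7 = 14$)
$b = -3432$
$I = 10$ ($I = 5 \left(-1 + 3\right) = 5 \cdot 2 = 10$)
$g = 20$ ($g = 14 - -6 = 14 + 6 = 20$)
$S{\left(L,c \right)} = \frac{1}{10}$
$b - S{\left(g,-137 \right)} = -3432 - \frac{1}{10} = - \frac{34321}{10}$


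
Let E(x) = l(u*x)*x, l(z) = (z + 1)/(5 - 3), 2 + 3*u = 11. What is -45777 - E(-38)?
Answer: -47924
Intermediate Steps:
u = 3 (u = -⅔ + (⅓)*11 = -⅔ + 11/3 = 3)
l(z) = ½ + z/2 (l(z) = (1 + z)/2 = (1 + z)*(½) = ½ + z/2)
E(x) = x*(½ + 3*x/2) (E(x) = (½ + (3*x)/2)*x = (½ + 3*x/2)*x = x*(½ + 3*x/2))
-45777 - E(-38) = -45777 - (-38)*(1 + 3*(-38))/2 = -45777 - (-38)*(1 - 114)/2 = -45777 - (-38)*(-113)/2 = -45777 - 1*2147 = -45777 - 2147 = -47924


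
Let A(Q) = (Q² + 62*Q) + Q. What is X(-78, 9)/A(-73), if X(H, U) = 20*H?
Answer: -156/73 ≈ -2.1370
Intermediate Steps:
A(Q) = Q² + 63*Q
X(-78, 9)/A(-73) = (20*(-78))/((-73*(63 - 73))) = -1560/((-73*(-10))) = -1560/730 = -1560*1/730 = -156/73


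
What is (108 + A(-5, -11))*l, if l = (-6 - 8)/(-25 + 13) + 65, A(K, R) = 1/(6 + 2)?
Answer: 343405/48 ≈ 7154.3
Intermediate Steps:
A(K, R) = ⅛ (A(K, R) = 1/8 = ⅛)
l = 397/6 (l = -14/(-12) + 65 = -14*(-1/12) + 65 = 7/6 + 65 = 397/6 ≈ 66.167)
(108 + A(-5, -11))*l = (108 + ⅛)*(397/6) = (865/8)*(397/6) = 343405/48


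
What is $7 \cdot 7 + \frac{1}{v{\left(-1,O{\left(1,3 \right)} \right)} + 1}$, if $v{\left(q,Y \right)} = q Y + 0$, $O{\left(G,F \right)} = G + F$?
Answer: $\frac{146}{3} \approx 48.667$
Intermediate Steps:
$O{\left(G,F \right)} = F + G$
$v{\left(q,Y \right)} = Y q$ ($v{\left(q,Y \right)} = Y q + 0 = Y q$)
$7 \cdot 7 + \frac{1}{v{\left(-1,O{\left(1,3 \right)} \right)} + 1} = 7 \cdot 7 + \frac{1}{\left(3 + 1\right) \left(-1\right) + 1} = 49 + \frac{1}{4 \left(-1\right) + 1} = 49 + \frac{1}{-4 + 1} = 49 + \frac{1}{-3} = 49 - \frac{1}{3} = \frac{146}{3}$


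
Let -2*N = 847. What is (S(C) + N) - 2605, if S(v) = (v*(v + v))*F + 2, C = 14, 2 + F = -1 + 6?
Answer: -3701/2 ≈ -1850.5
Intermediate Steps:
F = 3 (F = -2 + (-1 + 6) = -2 + 5 = 3)
S(v) = 2 + 6*v**2 (S(v) = (v*(v + v))*3 + 2 = (v*(2*v))*3 + 2 = (2*v**2)*3 + 2 = 6*v**2 + 2 = 2 + 6*v**2)
N = -847/2 (N = -1/2*847 = -847/2 ≈ -423.50)
(S(C) + N) - 2605 = ((2 + 6*14**2) - 847/2) - 2605 = ((2 + 6*196) - 847/2) - 2605 = ((2 + 1176) - 847/2) - 2605 = (1178 - 847/2) - 2605 = 1509/2 - 2605 = -3701/2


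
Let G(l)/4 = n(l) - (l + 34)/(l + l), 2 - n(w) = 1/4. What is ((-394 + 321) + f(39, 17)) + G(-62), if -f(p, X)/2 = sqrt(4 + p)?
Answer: -2074/31 - 2*sqrt(43) ≈ -80.018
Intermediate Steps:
f(p, X) = -2*sqrt(4 + p)
n(w) = 7/4 (n(w) = 2 - 1/4 = 7/4)
G(l) = 7 - 2*(34 + l)/l (G(l) = 4*(7/4 - (l + 34)/(l + l)) = 4*(7/4 - (34 + l)/(2*l)) = 7 - 2*(34 + l)/l)
((-394 + 321) + f(39, 17)) + G(-62) = ((-394 + 321) - 2*sqrt(4 + 39)) + (5 - 68/(-62)) = (-73 - 2*sqrt(43)) + (5 - 68*(-1/62)) = (-73 - 2*sqrt(43)) + (5 + 34/31) = (-73 - 2*sqrt(43)) + 189/31 = -2074/31 - 2*sqrt(43)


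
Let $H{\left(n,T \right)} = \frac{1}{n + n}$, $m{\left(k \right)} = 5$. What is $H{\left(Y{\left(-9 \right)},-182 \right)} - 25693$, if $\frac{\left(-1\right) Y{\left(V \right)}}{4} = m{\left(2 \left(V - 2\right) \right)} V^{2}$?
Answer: $- \frac{83245321}{3240} \approx -25693.0$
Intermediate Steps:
$Y{\left(V \right)} = - 20 V^{2}$ ($Y{\left(V \right)} = - 4 \cdot 5 V^{2} = - 20 V^{2}$)
$H{\left(n,T \right)} = \frac{1}{2 n}$
$H{\left(Y{\left(-9 \right)},-182 \right)} - 25693 = \frac{1}{2 \left(- 20 \left(-9\right)^{2}\right)} - 25693 = \frac{1}{2 \left(\left(-20\right) 81\right)} - 25693 = \frac{1}{2 \left(-1620\right)} - 25693 = \frac{1}{2} \left(- \frac{1}{1620}\right) - 25693 = - \frac{1}{3240} - 25693 = - \frac{83245321}{3240}$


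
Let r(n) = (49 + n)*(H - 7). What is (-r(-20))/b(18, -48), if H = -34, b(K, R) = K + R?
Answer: -1189/30 ≈ -39.633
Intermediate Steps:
r(n) = -2009 - 41*n (r(n) = (49 + n)*(-34 - 7) = (49 + n)*(-41) = -2009 - 41*n)
(-r(-20))/b(18, -48) = (-(-2009 - 41*(-20)))/(18 - 48) = -(-2009 + 820)/(-30) = -1*(-1189)*(-1/30) = 1189*(-1/30) = -1189/30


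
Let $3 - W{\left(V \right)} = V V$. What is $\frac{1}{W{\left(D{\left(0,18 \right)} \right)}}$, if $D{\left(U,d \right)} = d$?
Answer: $- \frac{1}{321} \approx -0.0031153$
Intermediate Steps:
$W{\left(V \right)} = 3 - V^{2}$ ($W{\left(V \right)} = 3 - V V = 3 - V^{2}$)
$\frac{1}{W{\left(D{\left(0,18 \right)} \right)}} = \frac{1}{3 - 18^{2}} = \frac{1}{3 - 324} = \frac{1}{-321} = - \frac{1}{321}$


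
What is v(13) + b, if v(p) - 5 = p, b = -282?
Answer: -264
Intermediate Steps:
v(p) = 5 + p
v(13) + b = (5 + 13) - 282 = 18 - 282 = -264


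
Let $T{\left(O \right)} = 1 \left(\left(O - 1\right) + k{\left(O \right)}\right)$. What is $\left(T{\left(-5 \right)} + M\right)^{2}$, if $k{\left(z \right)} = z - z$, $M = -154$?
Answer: $25600$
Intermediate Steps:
$k{\left(z \right)} = 0$
$T{\left(O \right)} = -1 + O$ ($T{\left(O \right)} = 1 \left(\left(O - 1\right) + 0\right) = 1 \left(\left(-1 + O\right) + 0\right) = 1 \left(-1 + O\right) = -1 + O$)
$\left(T{\left(-5 \right)} + M\right)^{2} = \left(\left(-1 - 5\right) - 154\right)^{2} = \left(-6 - 154\right)^{2} = \left(-160\right)^{2} = 25600$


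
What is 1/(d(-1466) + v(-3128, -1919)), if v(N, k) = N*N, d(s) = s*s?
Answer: 1/11933540 ≈ 8.3797e-8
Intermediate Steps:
d(s) = s**2
v(N, k) = N**2
1/(d(-1466) + v(-3128, -1919)) = 1/((-1466)**2 + (-3128)**2) = 1/(2149156 + 9784384) = 1/11933540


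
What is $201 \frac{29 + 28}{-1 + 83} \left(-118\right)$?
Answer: $- \frac{675963}{41} \approx -16487.0$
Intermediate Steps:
$201 \frac{29 + 28}{-1 + 83} \left(-118\right) = 201 \cdot \frac{57}{82} \left(-118\right) = \frac{11457}{82} \left(-118\right) = - \frac{675963}{41}$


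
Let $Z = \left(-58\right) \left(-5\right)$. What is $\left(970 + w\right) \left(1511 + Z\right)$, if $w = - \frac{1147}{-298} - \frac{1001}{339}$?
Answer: $\frac{176645456875}{101022} \approx 1.7486 \cdot 10^{6}$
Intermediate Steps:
$w = \frac{90535}{101022}$ ($w = \left(-1147\right) \left(- \frac{1}{298}\right) - \frac{1001}{339} = \frac{1147}{298} - \frac{1001}{339} = \frac{90535}{101022} \approx 0.89619$)
$Z = 290$
$\left(970 + w\right) \left(1511 + Z\right) = \left(970 + \frac{90535}{101022}\right) \left(1511 + 290\right) = \frac{98081875}{101022} \cdot 1801 = \frac{176645456875}{101022}$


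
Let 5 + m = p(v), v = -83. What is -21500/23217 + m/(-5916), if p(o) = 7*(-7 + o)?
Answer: -37483735/45783924 ≈ -0.81871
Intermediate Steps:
p(o) = -49 + 7*o
m = -635 (m = -5 + (-49 + 7*(-83)) = -5 + (-49 - 581) = -5 - 630 = -635)
-21500/23217 + m/(-5916) = -21500/23217 - 635/(-5916) = -21500*1/23217 - 635*(-1/5916) = -21500/23217 + 635/5916 = -37483735/45783924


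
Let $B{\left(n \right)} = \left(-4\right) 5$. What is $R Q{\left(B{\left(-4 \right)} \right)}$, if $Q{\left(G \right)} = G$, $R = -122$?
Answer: $2440$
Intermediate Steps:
$B{\left(n \right)} = -20$
$R Q{\left(B{\left(-4 \right)} \right)} = \left(-122\right) \left(-20\right) = 2440$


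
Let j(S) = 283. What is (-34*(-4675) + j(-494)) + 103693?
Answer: 262926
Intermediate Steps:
(-34*(-4675) + j(-494)) + 103693 = (-34*(-4675) + 283) + 103693 = (158950 + 283) + 103693 = 159233 + 103693 = 262926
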